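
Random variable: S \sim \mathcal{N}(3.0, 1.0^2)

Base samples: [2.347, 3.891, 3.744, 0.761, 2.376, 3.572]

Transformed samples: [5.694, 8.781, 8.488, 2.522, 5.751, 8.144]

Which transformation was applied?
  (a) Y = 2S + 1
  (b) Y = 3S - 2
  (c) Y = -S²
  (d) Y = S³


Checking option (a) Y = 2S + 1:
  S = 2.347 -> Y = 5.694 ✓
  S = 3.891 -> Y = 8.781 ✓
  S = 3.744 -> Y = 8.488 ✓
All samples match this transformation.

(a) 2S + 1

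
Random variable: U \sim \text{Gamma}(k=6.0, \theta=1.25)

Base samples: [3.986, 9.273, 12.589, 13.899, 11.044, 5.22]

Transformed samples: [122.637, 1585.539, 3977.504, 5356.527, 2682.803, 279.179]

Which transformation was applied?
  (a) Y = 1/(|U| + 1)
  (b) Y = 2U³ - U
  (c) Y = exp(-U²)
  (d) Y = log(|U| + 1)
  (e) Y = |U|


Checking option (b) Y = 2U³ - U:
  U = 3.986 -> Y = 122.637 ✓
  U = 9.273 -> Y = 1585.539 ✓
  U = 12.589 -> Y = 3977.504 ✓
All samples match this transformation.

(b) 2U³ - U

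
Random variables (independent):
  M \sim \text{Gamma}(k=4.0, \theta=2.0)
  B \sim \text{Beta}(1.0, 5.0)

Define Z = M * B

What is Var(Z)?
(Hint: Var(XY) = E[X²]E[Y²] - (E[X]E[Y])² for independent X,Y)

Var(XY) = E[X²]E[Y²] - (E[X]E[Y])²
E[M] = 8, Var(M) = 16
E[B] = 0.16666667, Var(B) = 0.01984127
E[M²] = 16 + 8² = 80
E[B²] = 0.01984127 + 0.16666667² = 0.047619048
Var(Z) = 80*0.047619048 - (8*0.16666667)²
= 3.8095238 - 1.7777778 = 2.031746

2.031746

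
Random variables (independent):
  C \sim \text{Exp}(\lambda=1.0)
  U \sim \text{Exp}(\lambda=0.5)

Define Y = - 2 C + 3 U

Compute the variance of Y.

For independent RVs: Var(aX + bY) = a²Var(X) + b²Var(Y)
Var(C) = 1
Var(U) = 4
Var(Y) = (-2)²*1 + 3²*4
= 4*1 + 9*4 = 40

40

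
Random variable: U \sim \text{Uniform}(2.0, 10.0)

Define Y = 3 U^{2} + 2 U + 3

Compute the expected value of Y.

E[Y] = 3*E[U²] + 2*E[U] + 3
E[U] = 6
E[U²] = Var(U) + (E[U])² = 5.3333333 + 36 = 41.333333
E[Y] = 3*41.333333 + 2*6 + 3 = 139

139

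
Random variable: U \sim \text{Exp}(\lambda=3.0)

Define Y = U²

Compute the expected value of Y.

Using E[X²] = Var(X) + (E[X])²:
E[U] = 0.33333333
Var(U) = 1/3.0^2 = 0.11111111
E[U²] = 0.11111111 + 0.33333333² = 0.11111111 + 0.11111111 = 0.22222222

0.22222222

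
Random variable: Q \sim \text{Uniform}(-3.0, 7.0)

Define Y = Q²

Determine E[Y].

E[Q²] = Var(Q) + (E[Q])² = 8.3333333 + 4 = 12.333333

12.333333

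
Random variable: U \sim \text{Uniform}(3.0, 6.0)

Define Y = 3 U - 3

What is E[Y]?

For Y = 3U - 3:
E[Y] = 3 * E[U] - 3
E[U] = (3 + 6)/2 = 4.5
E[Y] = 3 * 4.5 - 3 = 10.5

10.5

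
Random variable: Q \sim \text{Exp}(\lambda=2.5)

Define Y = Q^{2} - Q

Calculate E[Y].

E[Y] = 1*E[Q²] - 1*E[Q]
E[Q] = 0.4
E[Q²] = Var(Q) + (E[Q])² = 0.16 + 0.16 = 0.32
E[Y] = 1*0.32 - 1*0.4 = -0.08

-0.08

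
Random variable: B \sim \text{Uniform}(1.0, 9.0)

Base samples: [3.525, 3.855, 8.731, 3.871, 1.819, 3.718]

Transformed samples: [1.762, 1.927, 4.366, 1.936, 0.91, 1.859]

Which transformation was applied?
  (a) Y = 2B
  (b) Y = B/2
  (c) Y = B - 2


Checking option (b) Y = B/2:
  B = 3.525 -> Y = 1.762 ✓
  B = 3.855 -> Y = 1.927 ✓
  B = 8.731 -> Y = 4.366 ✓
All samples match this transformation.

(b) B/2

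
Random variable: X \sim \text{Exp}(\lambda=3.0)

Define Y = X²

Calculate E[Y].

Using E[X²] = Var(X) + (E[X])²:
E[X] = 0.33333333
Var(X) = 1/3.0^2 = 0.11111111
E[X²] = 0.11111111 + 0.33333333² = 0.11111111 + 0.11111111 = 0.22222222

0.22222222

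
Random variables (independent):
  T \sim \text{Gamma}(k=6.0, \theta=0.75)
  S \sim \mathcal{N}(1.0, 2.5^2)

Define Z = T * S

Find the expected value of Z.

For independent RVs: E[XY] = E[X]*E[Y]
E[T] = 4.5
E[S] = 1
E[Z] = 4.5 * 1 = 4.5

4.5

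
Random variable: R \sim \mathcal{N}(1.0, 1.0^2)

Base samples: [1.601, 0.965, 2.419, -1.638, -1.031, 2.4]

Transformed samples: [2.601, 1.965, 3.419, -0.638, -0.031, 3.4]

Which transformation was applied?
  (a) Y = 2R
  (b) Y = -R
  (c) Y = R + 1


Checking option (c) Y = R + 1:
  R = 1.601 -> Y = 2.601 ✓
  R = 0.965 -> Y = 1.965 ✓
  R = 2.419 -> Y = 3.419 ✓
All samples match this transformation.

(c) R + 1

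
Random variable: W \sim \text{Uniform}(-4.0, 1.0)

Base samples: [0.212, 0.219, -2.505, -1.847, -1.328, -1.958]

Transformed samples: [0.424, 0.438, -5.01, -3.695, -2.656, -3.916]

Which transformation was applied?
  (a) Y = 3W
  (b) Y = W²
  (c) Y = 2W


Checking option (c) Y = 2W:
  W = 0.212 -> Y = 0.424 ✓
  W = 0.219 -> Y = 0.438 ✓
  W = -2.505 -> Y = -5.01 ✓
All samples match this transformation.

(c) 2W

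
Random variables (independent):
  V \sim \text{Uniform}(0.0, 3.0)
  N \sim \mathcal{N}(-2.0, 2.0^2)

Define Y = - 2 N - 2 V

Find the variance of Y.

For independent RVs: Var(aX + bY) = a²Var(X) + b²Var(Y)
Var(V) = 0.75
Var(N) = 4
Var(Y) = (-2)²*0.75 + (-2)²*4
= 4*0.75 + 4*4 = 19

19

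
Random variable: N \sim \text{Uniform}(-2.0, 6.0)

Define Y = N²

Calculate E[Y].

Using E[X²] = Var(X) + (E[X])²:
E[N] = 2
Var(N) = (6 + 2)^2/12 = 5.3333333
E[N²] = 5.3333333 + 2² = 5.3333333 + 4 = 9.3333333

9.3333333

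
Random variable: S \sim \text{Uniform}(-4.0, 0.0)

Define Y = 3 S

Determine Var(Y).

For Y = aS + b: Var(Y) = a² * Var(S)
Var(S) = (0 + 4)^2/12 = 1.3333333
Var(Y) = 3² * 1.3333333 = 9 * 1.3333333 = 12

12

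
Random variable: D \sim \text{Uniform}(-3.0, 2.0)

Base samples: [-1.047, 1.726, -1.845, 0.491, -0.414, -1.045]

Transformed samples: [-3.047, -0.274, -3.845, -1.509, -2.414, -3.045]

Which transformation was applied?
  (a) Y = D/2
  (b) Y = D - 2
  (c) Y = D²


Checking option (b) Y = D - 2:
  D = -1.047 -> Y = -3.047 ✓
  D = 1.726 -> Y = -0.274 ✓
  D = -1.845 -> Y = -3.845 ✓
All samples match this transformation.

(b) D - 2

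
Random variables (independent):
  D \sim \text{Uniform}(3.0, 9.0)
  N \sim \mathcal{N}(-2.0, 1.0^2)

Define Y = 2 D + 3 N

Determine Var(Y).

For independent RVs: Var(aX + bY) = a²Var(X) + b²Var(Y)
Var(D) = 3
Var(N) = 1
Var(Y) = 2²*3 + 3²*1
= 4*3 + 9*1 = 21

21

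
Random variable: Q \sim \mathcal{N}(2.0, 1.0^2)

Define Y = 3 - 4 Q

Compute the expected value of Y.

For Y = -4Q + 3:
E[Y] = -4 * E[Q] + 3
E[Q] = 2.0 = 2
E[Y] = -4 * 2 + 3 = -5

-5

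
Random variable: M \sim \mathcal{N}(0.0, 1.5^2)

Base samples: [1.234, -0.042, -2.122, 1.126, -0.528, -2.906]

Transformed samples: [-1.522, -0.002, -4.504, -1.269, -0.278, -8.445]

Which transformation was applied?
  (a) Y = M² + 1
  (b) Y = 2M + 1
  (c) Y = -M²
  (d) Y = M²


Checking option (c) Y = -M²:
  M = 1.234 -> Y = -1.522 ✓
  M = -0.042 -> Y = -0.002 ✓
  M = -2.122 -> Y = -4.504 ✓
All samples match this transformation.

(c) -M²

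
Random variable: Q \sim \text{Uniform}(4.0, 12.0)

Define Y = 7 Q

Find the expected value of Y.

For Y = 7Q:
E[Y] = 7 * E[Q]
E[Q] = (4 + 12)/2 = 8
E[Y] = 7 * 8 = 56

56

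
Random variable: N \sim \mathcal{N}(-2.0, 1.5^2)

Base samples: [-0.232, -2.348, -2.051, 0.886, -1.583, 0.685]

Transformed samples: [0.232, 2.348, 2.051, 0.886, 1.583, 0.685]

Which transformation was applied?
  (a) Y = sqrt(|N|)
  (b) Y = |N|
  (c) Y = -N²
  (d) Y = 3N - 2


Checking option (b) Y = |N|:
  N = -0.232 -> Y = 0.232 ✓
  N = -2.348 -> Y = 2.348 ✓
  N = -2.051 -> Y = 2.051 ✓
All samples match this transformation.

(b) |N|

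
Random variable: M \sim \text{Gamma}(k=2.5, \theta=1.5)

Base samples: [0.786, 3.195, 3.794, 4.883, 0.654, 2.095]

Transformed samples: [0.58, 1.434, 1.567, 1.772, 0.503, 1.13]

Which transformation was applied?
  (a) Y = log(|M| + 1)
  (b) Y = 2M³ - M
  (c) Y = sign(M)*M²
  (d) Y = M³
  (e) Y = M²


Checking option (a) Y = log(|M| + 1):
  M = 0.786 -> Y = 0.58 ✓
  M = 3.195 -> Y = 1.434 ✓
  M = 3.794 -> Y = 1.567 ✓
All samples match this transformation.

(a) log(|M| + 1)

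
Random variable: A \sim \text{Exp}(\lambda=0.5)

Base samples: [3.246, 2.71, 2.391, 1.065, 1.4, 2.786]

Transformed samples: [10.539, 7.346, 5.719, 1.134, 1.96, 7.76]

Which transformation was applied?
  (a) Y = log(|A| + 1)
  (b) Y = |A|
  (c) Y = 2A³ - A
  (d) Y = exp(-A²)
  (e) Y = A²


Checking option (e) Y = A²:
  A = 3.246 -> Y = 10.539 ✓
  A = 2.71 -> Y = 7.346 ✓
  A = 2.391 -> Y = 5.719 ✓
All samples match this transformation.

(e) A²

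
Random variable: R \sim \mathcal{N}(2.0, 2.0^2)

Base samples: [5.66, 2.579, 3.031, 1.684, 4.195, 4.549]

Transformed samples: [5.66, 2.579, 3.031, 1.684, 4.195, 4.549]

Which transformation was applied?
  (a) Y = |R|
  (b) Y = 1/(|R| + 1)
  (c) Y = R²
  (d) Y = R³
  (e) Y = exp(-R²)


Checking option (a) Y = |R|:
  R = 5.66 -> Y = 5.66 ✓
  R = 2.579 -> Y = 2.579 ✓
  R = 3.031 -> Y = 3.031 ✓
All samples match this transformation.

(a) |R|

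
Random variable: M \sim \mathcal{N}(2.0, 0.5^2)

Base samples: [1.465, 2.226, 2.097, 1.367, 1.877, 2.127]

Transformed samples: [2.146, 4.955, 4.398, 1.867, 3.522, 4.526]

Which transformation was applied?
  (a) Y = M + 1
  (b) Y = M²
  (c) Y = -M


Checking option (b) Y = M²:
  M = 1.465 -> Y = 2.146 ✓
  M = 2.226 -> Y = 4.955 ✓
  M = 2.097 -> Y = 4.398 ✓
All samples match this transformation.

(b) M²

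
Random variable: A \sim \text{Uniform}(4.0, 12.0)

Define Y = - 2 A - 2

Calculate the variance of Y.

For Y = aA + b: Var(Y) = a² * Var(A)
Var(A) = (12 - 4)^2/12 = 5.3333333
Var(Y) = (-2)² * 5.3333333 = 4 * 5.3333333 = 21.333333

21.333333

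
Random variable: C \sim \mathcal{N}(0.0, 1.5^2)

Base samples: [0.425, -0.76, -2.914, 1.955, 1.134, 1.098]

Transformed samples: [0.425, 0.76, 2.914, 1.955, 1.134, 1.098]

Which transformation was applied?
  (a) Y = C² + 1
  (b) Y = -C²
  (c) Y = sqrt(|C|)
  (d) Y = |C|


Checking option (d) Y = |C|:
  C = 0.425 -> Y = 0.425 ✓
  C = -0.76 -> Y = 0.76 ✓
  C = -2.914 -> Y = 2.914 ✓
All samples match this transformation.

(d) |C|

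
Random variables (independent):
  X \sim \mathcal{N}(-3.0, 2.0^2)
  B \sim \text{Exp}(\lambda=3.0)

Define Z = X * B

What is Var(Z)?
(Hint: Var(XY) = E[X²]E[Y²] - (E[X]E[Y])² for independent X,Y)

Var(XY) = E[X²]E[Y²] - (E[X]E[Y])²
E[X] = -3, Var(X) = 4
E[B] = 0.33333333, Var(B) = 0.11111111
E[X²] = 4 + (-3)² = 13
E[B²] = 0.11111111 + 0.33333333² = 0.22222222
Var(Z) = 13*0.22222222 - (-3*0.33333333)²
= 2.8888889 - 1 = 1.8888889

1.8888889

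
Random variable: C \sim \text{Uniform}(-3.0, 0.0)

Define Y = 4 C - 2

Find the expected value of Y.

For Y = 4C - 2:
E[Y] = 4 * E[C] - 2
E[C] = (-3 + 0)/2 = -1.5
E[Y] = 4 * (-1.5) - 2 = -8

-8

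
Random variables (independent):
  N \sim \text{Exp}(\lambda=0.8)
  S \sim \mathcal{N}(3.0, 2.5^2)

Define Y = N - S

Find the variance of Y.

For independent RVs: Var(aX + bY) = a²Var(X) + b²Var(Y)
Var(N) = 1.5625
Var(S) = 6.25
Var(Y) = 1²*1.5625 + (-1)²*6.25
= 1*1.5625 + 1*6.25 = 7.8125

7.8125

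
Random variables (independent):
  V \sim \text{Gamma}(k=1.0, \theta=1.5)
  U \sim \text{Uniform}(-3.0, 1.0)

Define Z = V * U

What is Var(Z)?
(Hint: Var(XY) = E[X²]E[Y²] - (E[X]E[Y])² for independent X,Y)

Var(XY) = E[X²]E[Y²] - (E[X]E[Y])²
E[V] = 1.5, Var(V) = 2.25
E[U] = -1, Var(U) = 1.3333333
E[V²] = 2.25 + 1.5² = 4.5
E[U²] = 1.3333333 + (-1)² = 2.3333333
Var(Z) = 4.5*2.3333333 - (1.5*(-1))²
= 10.5 - 2.25 = 8.25

8.25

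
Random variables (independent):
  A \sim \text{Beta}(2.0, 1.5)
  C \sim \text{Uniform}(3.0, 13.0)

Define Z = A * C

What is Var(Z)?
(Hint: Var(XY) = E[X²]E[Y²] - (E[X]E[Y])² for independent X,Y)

Var(XY) = E[X²]E[Y²] - (E[X]E[Y])²
E[A] = 0.57142857, Var(A) = 0.054421769
E[C] = 8, Var(C) = 8.3333333
E[A²] = 0.054421769 + 0.57142857² = 0.38095238
E[C²] = 8.3333333 + 8² = 72.333333
Var(Z) = 0.38095238*72.333333 - (0.57142857*8)²
= 27.555556 - 20.897959 = 6.6575964

6.6575964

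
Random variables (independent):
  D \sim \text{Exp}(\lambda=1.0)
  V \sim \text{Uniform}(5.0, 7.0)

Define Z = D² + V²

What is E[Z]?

E[Z] = E[D²] + E[V²]
E[D²] = Var(D) + E[D]² = 1 + 1 = 2
E[V²] = Var(V) + E[V]² = 0.33333333 + 36 = 36.333333
E[Z] = 2 + 36.333333 = 38.333333

38.333333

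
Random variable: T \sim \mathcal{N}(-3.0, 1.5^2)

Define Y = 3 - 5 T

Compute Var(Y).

For Y = aT + b: Var(Y) = a² * Var(T)
Var(T) = 1.5^2 = 2.25
Var(Y) = (-5)² * 2.25 = 25 * 2.25 = 56.25

56.25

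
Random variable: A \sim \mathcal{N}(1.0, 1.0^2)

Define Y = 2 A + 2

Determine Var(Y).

For Y = aA + b: Var(Y) = a² * Var(A)
Var(A) = 1.0^2 = 1
Var(Y) = 2² * 1 = 4 * 1 = 4

4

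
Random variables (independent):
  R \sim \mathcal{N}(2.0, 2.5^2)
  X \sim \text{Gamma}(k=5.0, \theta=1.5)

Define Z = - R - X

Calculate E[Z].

E[Z] = -1*E[R] - 1*E[X]
E[R] = 2
E[X] = 7.5
E[Z] = -1*2 - 1*7.5 = -9.5

-9.5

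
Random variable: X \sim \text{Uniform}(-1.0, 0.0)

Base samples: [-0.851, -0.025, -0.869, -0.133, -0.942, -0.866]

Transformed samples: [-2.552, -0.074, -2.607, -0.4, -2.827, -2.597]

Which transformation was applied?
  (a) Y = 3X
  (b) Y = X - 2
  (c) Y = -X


Checking option (a) Y = 3X:
  X = -0.851 -> Y = -2.552 ✓
  X = -0.025 -> Y = -0.074 ✓
  X = -0.869 -> Y = -2.607 ✓
All samples match this transformation.

(a) 3X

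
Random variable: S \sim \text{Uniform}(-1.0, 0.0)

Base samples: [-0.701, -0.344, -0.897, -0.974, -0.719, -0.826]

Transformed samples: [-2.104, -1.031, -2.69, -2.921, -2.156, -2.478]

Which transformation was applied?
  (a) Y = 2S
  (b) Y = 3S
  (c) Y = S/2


Checking option (b) Y = 3S:
  S = -0.701 -> Y = -2.104 ✓
  S = -0.344 -> Y = -1.031 ✓
  S = -0.897 -> Y = -2.69 ✓
All samples match this transformation.

(b) 3S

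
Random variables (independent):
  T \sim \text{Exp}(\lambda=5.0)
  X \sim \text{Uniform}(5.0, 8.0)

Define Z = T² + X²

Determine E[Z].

E[Z] = E[T²] + E[X²]
E[T²] = Var(T) + E[T]² = 0.04 + 0.04 = 0.08
E[X²] = Var(X) + E[X]² = 0.75 + 42.25 = 43
E[Z] = 0.08 + 43 = 43.08

43.08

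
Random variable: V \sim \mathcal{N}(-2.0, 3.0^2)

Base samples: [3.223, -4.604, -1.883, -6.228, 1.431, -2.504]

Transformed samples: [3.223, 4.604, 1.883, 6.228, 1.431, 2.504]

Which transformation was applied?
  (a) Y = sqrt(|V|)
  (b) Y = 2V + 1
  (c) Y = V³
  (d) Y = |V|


Checking option (d) Y = |V|:
  V = 3.223 -> Y = 3.223 ✓
  V = -4.604 -> Y = 4.604 ✓
  V = -1.883 -> Y = 1.883 ✓
All samples match this transformation.

(d) |V|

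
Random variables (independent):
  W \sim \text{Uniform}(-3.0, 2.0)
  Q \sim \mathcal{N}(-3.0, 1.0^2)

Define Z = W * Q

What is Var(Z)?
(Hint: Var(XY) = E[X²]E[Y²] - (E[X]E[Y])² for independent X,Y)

Var(XY) = E[X²]E[Y²] - (E[X]E[Y])²
E[W] = -0.5, Var(W) = 2.0833333
E[Q] = -3, Var(Q) = 1
E[W²] = 2.0833333 + (-0.5)² = 2.3333333
E[Q²] = 1 + (-3)² = 10
Var(Z) = 2.3333333*10 - (-0.5*(-3))²
= 23.333333 - 2.25 = 21.083333

21.083333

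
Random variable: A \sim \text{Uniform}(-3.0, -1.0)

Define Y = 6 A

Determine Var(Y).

For Y = aA + b: Var(Y) = a² * Var(A)
Var(A) = (-1 + 3)^2/12 = 0.33333333
Var(Y) = 6² * 0.33333333 = 36 * 0.33333333 = 12

12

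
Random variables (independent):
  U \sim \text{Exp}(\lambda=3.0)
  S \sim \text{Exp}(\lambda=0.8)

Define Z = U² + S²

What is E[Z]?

E[Z] = E[U²] + E[S²]
E[U²] = Var(U) + E[U]² = 0.11111111 + 0.11111111 = 0.22222222
E[S²] = Var(S) + E[S]² = 1.5625 + 1.5625 = 3.125
E[Z] = 0.22222222 + 3.125 = 3.3472222

3.3472222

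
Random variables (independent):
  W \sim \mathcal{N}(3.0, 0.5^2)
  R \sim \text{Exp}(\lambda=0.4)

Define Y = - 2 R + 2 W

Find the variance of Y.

For independent RVs: Var(aX + bY) = a²Var(X) + b²Var(Y)
Var(W) = 0.25
Var(R) = 6.25
Var(Y) = 2²*0.25 + (-2)²*6.25
= 4*0.25 + 4*6.25 = 26

26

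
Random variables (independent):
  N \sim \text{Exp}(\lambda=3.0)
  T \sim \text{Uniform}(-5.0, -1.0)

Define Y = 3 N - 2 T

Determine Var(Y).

For independent RVs: Var(aX + bY) = a²Var(X) + b²Var(Y)
Var(N) = 0.11111111
Var(T) = 1.3333333
Var(Y) = 3²*0.11111111 + (-2)²*1.3333333
= 9*0.11111111 + 4*1.3333333 = 6.3333333

6.3333333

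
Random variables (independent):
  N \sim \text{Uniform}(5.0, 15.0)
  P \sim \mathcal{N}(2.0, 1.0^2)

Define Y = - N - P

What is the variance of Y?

For independent RVs: Var(aX + bY) = a²Var(X) + b²Var(Y)
Var(N) = 8.3333333
Var(P) = 1
Var(Y) = (-1)²*8.3333333 + (-1)²*1
= 1*8.3333333 + 1*1 = 9.3333333

9.3333333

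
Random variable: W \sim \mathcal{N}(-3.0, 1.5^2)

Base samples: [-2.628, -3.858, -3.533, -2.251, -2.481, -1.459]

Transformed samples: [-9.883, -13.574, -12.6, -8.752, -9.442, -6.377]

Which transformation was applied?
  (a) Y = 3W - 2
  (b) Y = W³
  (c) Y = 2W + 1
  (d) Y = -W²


Checking option (a) Y = 3W - 2:
  W = -2.628 -> Y = -9.883 ✓
  W = -3.858 -> Y = -13.574 ✓
  W = -3.533 -> Y = -12.6 ✓
All samples match this transformation.

(a) 3W - 2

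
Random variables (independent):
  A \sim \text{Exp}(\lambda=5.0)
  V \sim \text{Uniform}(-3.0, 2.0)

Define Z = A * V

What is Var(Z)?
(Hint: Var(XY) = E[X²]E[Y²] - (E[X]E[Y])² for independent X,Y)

Var(XY) = E[X²]E[Y²] - (E[X]E[Y])²
E[A] = 0.2, Var(A) = 0.04
E[V] = -0.5, Var(V) = 2.0833333
E[A²] = 0.04 + 0.2² = 0.08
E[V²] = 2.0833333 + (-0.5)² = 2.3333333
Var(Z) = 0.08*2.3333333 - (0.2*(-0.5))²
= 0.18666667 - 0.01 = 0.17666667

0.17666667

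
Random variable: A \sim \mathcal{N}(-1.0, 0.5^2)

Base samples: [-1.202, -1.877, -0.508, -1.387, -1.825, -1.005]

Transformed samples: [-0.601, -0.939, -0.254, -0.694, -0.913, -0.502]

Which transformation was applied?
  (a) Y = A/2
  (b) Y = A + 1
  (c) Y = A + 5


Checking option (a) Y = A/2:
  A = -1.202 -> Y = -0.601 ✓
  A = -1.877 -> Y = -0.939 ✓
  A = -0.508 -> Y = -0.254 ✓
All samples match this transformation.

(a) A/2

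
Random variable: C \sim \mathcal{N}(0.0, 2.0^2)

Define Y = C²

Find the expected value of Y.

Using E[X²] = Var(X) + (E[X])²:
E[C] = 0
Var(C) = 2.0^2 = 4
E[C²] = 4 + 0² = 4 + 0 = 4

4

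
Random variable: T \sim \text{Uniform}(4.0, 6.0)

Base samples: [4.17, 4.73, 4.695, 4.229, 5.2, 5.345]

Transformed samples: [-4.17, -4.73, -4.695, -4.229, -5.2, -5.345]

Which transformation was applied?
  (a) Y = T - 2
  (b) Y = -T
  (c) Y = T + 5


Checking option (b) Y = -T:
  T = 4.17 -> Y = -4.17 ✓
  T = 4.73 -> Y = -4.73 ✓
  T = 4.695 -> Y = -4.695 ✓
All samples match this transformation.

(b) -T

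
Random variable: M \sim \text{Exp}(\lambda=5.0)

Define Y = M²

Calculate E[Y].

Using E[X²] = Var(X) + (E[X])²:
E[M] = 0.2
Var(M) = 1/5.0^2 = 0.04
E[M²] = 0.04 + 0.2² = 0.04 + 0.04 = 0.08

0.08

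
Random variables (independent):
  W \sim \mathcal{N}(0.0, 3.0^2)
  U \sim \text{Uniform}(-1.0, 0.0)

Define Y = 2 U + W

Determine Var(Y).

For independent RVs: Var(aX + bY) = a²Var(X) + b²Var(Y)
Var(W) = 9
Var(U) = 0.083333333
Var(Y) = 1²*9 + 2²*0.083333333
= 1*9 + 4*0.083333333 = 9.3333333

9.3333333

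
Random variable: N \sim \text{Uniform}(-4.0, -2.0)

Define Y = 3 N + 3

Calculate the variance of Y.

For Y = aN + b: Var(Y) = a² * Var(N)
Var(N) = (-2 + 4)^2/12 = 0.33333333
Var(Y) = 3² * 0.33333333 = 9 * 0.33333333 = 3

3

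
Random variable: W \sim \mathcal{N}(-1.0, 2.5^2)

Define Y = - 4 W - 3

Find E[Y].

For Y = -4W - 3:
E[Y] = -4 * E[W] - 3
E[W] = -1.0 = -1
E[Y] = -4 * (-1) - 3 = 1

1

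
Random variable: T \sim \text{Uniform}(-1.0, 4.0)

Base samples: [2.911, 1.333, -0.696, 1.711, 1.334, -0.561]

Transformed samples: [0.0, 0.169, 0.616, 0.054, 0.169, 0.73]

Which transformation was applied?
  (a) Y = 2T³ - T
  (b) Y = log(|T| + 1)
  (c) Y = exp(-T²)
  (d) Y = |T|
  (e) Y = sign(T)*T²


Checking option (c) Y = exp(-T²):
  T = 2.911 -> Y = 0.0 ✓
  T = 1.333 -> Y = 0.169 ✓
  T = -0.696 -> Y = 0.616 ✓
All samples match this transformation.

(c) exp(-T²)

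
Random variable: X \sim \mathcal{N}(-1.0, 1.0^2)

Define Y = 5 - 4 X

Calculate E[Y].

For Y = -4X + 5:
E[Y] = -4 * E[X] + 5
E[X] = -1.0 = -1
E[Y] = -4 * (-1) + 5 = 9

9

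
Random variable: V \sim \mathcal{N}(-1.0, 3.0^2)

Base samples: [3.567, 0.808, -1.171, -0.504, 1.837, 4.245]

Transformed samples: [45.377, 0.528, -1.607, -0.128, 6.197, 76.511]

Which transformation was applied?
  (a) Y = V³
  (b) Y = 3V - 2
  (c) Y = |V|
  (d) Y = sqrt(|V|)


Checking option (a) Y = V³:
  V = 3.567 -> Y = 45.377 ✓
  V = 0.808 -> Y = 0.528 ✓
  V = -1.171 -> Y = -1.607 ✓
All samples match this transformation.

(a) V³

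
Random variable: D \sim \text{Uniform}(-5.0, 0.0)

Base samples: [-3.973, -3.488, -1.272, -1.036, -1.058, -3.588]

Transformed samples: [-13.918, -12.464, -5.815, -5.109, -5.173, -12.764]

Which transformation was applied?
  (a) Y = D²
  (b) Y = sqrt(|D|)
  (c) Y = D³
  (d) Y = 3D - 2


Checking option (d) Y = 3D - 2:
  D = -3.973 -> Y = -13.918 ✓
  D = -3.488 -> Y = -12.464 ✓
  D = -1.272 -> Y = -5.815 ✓
All samples match this transformation.

(d) 3D - 2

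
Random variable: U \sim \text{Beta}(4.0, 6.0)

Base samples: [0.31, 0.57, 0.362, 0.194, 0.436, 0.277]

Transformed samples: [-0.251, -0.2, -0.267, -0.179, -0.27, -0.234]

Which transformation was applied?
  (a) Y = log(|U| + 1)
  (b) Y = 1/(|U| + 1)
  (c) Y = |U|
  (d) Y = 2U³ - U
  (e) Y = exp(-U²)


Checking option (d) Y = 2U³ - U:
  U = 0.31 -> Y = -0.251 ✓
  U = 0.57 -> Y = -0.2 ✓
  U = 0.362 -> Y = -0.267 ✓
All samples match this transformation.

(d) 2U³ - U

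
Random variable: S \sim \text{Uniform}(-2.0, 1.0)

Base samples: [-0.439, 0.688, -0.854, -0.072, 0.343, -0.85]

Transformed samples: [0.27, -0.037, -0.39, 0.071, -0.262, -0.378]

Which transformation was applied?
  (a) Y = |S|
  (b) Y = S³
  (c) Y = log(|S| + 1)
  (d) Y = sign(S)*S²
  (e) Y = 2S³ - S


Checking option (e) Y = 2S³ - S:
  S = -0.439 -> Y = 0.27 ✓
  S = 0.688 -> Y = -0.037 ✓
  S = -0.854 -> Y = -0.39 ✓
All samples match this transformation.

(e) 2S³ - S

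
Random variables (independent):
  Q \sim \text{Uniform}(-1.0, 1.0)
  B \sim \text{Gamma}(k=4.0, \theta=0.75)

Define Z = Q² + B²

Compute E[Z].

E[Z] = E[Q²] + E[B²]
E[Q²] = Var(Q) + E[Q]² = 0.33333333 + 0 = 0.33333333
E[B²] = Var(B) + E[B]² = 2.25 + 9 = 11.25
E[Z] = 0.33333333 + 11.25 = 11.583333

11.583333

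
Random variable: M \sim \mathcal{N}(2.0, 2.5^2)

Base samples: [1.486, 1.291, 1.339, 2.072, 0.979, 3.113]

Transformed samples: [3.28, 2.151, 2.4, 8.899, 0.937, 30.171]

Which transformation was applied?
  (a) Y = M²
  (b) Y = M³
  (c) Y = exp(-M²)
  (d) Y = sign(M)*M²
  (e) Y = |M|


Checking option (b) Y = M³:
  M = 1.486 -> Y = 3.28 ✓
  M = 1.291 -> Y = 2.151 ✓
  M = 1.339 -> Y = 2.4 ✓
All samples match this transformation.

(b) M³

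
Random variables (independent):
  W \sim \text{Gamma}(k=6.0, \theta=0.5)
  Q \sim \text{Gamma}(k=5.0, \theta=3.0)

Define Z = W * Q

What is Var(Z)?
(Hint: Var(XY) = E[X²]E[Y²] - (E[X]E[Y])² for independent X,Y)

Var(XY) = E[X²]E[Y²] - (E[X]E[Y])²
E[W] = 3, Var(W) = 1.5
E[Q] = 15, Var(Q) = 45
E[W²] = 1.5 + 3² = 10.5
E[Q²] = 45 + 15² = 270
Var(Z) = 10.5*270 - (3*15)²
= 2835 - 2025 = 810

810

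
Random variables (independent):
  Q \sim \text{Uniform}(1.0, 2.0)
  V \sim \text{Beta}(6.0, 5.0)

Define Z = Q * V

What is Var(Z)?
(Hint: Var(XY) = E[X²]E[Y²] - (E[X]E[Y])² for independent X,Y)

Var(XY) = E[X²]E[Y²] - (E[X]E[Y])²
E[Q] = 1.5, Var(Q) = 0.083333333
E[V] = 0.54545455, Var(V) = 0.020661157
E[Q²] = 0.083333333 + 1.5² = 2.3333333
E[V²] = 0.020661157 + 0.54545455² = 0.31818182
Var(Z) = 2.3333333*0.31818182 - (1.5*0.54545455)²
= 0.74242424 - 0.66942149 = 0.073002755

0.073002755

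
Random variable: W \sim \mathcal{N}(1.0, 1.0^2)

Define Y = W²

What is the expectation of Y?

E[W²] = Var(W) + (E[W])² = 1 + 1 = 2

2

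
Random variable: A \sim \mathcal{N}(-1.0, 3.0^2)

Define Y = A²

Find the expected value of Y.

Using E[X²] = Var(X) + (E[X])²:
E[A] = -1
Var(A) = 3.0^2 = 9
E[A²] = 9 + (-1)² = 9 + 1 = 10

10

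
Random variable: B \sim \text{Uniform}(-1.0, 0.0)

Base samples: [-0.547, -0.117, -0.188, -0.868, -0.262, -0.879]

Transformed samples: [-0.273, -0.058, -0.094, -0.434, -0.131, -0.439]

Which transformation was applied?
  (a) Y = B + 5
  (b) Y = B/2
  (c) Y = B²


Checking option (b) Y = B/2:
  B = -0.547 -> Y = -0.273 ✓
  B = -0.117 -> Y = -0.058 ✓
  B = -0.188 -> Y = -0.094 ✓
All samples match this transformation.

(b) B/2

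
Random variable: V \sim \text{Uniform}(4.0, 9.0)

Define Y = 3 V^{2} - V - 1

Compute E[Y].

E[Y] = 3*E[V²] - 1*E[V] - 1
E[V] = 6.5
E[V²] = Var(V) + (E[V])² = 2.0833333 + 42.25 = 44.333333
E[Y] = 3*44.333333 - 1*6.5 - 1 = 125.5

125.5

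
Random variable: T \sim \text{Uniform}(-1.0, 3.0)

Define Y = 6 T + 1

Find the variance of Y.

For Y = aT + b: Var(Y) = a² * Var(T)
Var(T) = (3 + 1)^2/12 = 1.3333333
Var(Y) = 6² * 1.3333333 = 36 * 1.3333333 = 48

48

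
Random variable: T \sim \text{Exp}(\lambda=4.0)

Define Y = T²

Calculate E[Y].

Using E[X²] = Var(X) + (E[X])²:
E[T] = 0.25
Var(T) = 1/4.0^2 = 0.0625
E[T²] = 0.0625 + 0.25² = 0.0625 + 0.0625 = 0.125

0.125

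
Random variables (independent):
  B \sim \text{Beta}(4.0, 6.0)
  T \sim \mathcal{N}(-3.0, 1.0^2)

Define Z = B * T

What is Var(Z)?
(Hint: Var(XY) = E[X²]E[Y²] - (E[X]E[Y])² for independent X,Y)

Var(XY) = E[X²]E[Y²] - (E[X]E[Y])²
E[B] = 0.4, Var(B) = 0.021818182
E[T] = -3, Var(T) = 1
E[B²] = 0.021818182 + 0.4² = 0.18181818
E[T²] = 1 + (-3)² = 10
Var(Z) = 0.18181818*10 - (0.4*(-3))²
= 1.8181818 - 1.44 = 0.37818182

0.37818182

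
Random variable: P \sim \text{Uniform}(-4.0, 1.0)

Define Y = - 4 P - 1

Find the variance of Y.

For Y = aP + b: Var(Y) = a² * Var(P)
Var(P) = (1 + 4)^2/12 = 2.0833333
Var(Y) = (-4)² * 2.0833333 = 16 * 2.0833333 = 33.333333

33.333333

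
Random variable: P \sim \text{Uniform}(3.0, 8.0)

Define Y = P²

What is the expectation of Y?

Using E[X²] = Var(X) + (E[X])²:
E[P] = 5.5
Var(P) = (8 - 3)^2/12 = 2.0833333
E[P²] = 2.0833333 + 5.5² = 2.0833333 + 30.25 = 32.333333

32.333333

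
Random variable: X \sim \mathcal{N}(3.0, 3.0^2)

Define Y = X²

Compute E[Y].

Using E[X²] = Var(X) + (E[X])²:
E[X] = 3
Var(X) = 3.0^2 = 9
E[X²] = 9 + 3² = 9 + 9 = 18

18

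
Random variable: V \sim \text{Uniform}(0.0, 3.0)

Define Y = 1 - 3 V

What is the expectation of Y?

For Y = -3V + 1:
E[Y] = -3 * E[V] + 1
E[V] = (0 + 3)/2 = 1.5
E[Y] = -3 * 1.5 + 1 = -3.5

-3.5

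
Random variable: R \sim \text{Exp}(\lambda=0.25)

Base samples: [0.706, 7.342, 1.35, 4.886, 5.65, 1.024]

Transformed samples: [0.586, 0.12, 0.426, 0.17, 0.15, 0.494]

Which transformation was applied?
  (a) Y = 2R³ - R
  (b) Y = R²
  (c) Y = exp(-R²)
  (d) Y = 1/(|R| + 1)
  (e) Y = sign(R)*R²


Checking option (d) Y = 1/(|R| + 1):
  R = 0.706 -> Y = 0.586 ✓
  R = 7.342 -> Y = 0.12 ✓
  R = 1.35 -> Y = 0.426 ✓
All samples match this transformation.

(d) 1/(|R| + 1)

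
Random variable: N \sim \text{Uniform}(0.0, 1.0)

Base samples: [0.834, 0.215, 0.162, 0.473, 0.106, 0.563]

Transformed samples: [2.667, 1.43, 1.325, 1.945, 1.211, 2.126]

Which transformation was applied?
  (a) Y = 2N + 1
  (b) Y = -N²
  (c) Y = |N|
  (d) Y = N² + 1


Checking option (a) Y = 2N + 1:
  N = 0.834 -> Y = 2.667 ✓
  N = 0.215 -> Y = 1.43 ✓
  N = 0.162 -> Y = 1.325 ✓
All samples match this transformation.

(a) 2N + 1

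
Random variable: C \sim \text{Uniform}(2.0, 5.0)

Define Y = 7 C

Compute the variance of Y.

For Y = aC + b: Var(Y) = a² * Var(C)
Var(C) = (5 - 2)^2/12 = 0.75
Var(Y) = 7² * 0.75 = 49 * 0.75 = 36.75

36.75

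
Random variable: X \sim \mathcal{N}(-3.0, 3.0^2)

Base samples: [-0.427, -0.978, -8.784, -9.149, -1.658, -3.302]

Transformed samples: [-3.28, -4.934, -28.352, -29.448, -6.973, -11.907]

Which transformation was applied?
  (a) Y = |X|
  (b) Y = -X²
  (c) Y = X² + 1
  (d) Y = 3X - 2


Checking option (d) Y = 3X - 2:
  X = -0.427 -> Y = -3.28 ✓
  X = -0.978 -> Y = -4.934 ✓
  X = -8.784 -> Y = -28.352 ✓
All samples match this transformation.

(d) 3X - 2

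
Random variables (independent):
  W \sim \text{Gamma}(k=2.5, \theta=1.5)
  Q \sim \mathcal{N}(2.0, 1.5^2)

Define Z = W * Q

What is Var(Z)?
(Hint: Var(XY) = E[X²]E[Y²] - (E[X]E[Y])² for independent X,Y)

Var(XY) = E[X²]E[Y²] - (E[X]E[Y])²
E[W] = 3.75, Var(W) = 5.625
E[Q] = 2, Var(Q) = 2.25
E[W²] = 5.625 + 3.75² = 19.6875
E[Q²] = 2.25 + 2² = 6.25
Var(Z) = 19.6875*6.25 - (3.75*2)²
= 123.04688 - 56.25 = 66.796875

66.796875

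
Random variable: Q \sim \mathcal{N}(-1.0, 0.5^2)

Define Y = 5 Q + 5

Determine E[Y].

For Y = 5Q + 5:
E[Y] = 5 * E[Q] + 5
E[Q] = -1.0 = -1
E[Y] = 5 * (-1) + 5 = 0

0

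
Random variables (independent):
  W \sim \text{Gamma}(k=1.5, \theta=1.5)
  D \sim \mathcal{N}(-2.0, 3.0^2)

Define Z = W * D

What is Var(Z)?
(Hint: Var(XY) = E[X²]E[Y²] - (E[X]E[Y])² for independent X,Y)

Var(XY) = E[X²]E[Y²] - (E[X]E[Y])²
E[W] = 2.25, Var(W) = 3.375
E[D] = -2, Var(D) = 9
E[W²] = 3.375 + 2.25² = 8.4375
E[D²] = 9 + (-2)² = 13
Var(Z) = 8.4375*13 - (2.25*(-2))²
= 109.6875 - 20.25 = 89.4375

89.4375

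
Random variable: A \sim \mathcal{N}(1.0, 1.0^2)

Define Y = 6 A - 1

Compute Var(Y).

For Y = aA + b: Var(Y) = a² * Var(A)
Var(A) = 1.0^2 = 1
Var(Y) = 6² * 1 = 36 * 1 = 36

36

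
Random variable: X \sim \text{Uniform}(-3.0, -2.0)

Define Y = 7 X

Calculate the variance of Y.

For Y = aX + b: Var(Y) = a² * Var(X)
Var(X) = (-2 + 3)^2/12 = 0.083333333
Var(Y) = 7² * 0.083333333 = 49 * 0.083333333 = 4.0833333

4.0833333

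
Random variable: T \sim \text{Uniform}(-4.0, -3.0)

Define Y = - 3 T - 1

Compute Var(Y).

For Y = aT + b: Var(Y) = a² * Var(T)
Var(T) = (-3 + 4)^2/12 = 0.083333333
Var(Y) = (-3)² * 0.083333333 = 9 * 0.083333333 = 0.75

0.75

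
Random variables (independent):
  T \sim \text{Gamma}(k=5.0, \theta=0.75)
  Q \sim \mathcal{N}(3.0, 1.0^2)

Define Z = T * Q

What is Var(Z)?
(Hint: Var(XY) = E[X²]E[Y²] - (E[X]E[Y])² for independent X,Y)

Var(XY) = E[X²]E[Y²] - (E[X]E[Y])²
E[T] = 3.75, Var(T) = 2.8125
E[Q] = 3, Var(Q) = 1
E[T²] = 2.8125 + 3.75² = 16.875
E[Q²] = 1 + 3² = 10
Var(Z) = 16.875*10 - (3.75*3)²
= 168.75 - 126.5625 = 42.1875

42.1875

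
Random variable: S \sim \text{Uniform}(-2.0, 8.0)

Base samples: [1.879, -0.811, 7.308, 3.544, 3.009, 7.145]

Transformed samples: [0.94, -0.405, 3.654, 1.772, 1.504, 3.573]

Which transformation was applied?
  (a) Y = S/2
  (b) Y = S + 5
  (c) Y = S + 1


Checking option (a) Y = S/2:
  S = 1.879 -> Y = 0.94 ✓
  S = -0.811 -> Y = -0.405 ✓
  S = 7.308 -> Y = 3.654 ✓
All samples match this transformation.

(a) S/2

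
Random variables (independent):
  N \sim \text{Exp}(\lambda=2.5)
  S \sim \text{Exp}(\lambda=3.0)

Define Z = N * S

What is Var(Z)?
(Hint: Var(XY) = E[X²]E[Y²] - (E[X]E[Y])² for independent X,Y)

Var(XY) = E[X²]E[Y²] - (E[X]E[Y])²
E[N] = 0.4, Var(N) = 0.16
E[S] = 0.33333333, Var(S) = 0.11111111
E[N²] = 0.16 + 0.4² = 0.32
E[S²] = 0.11111111 + 0.33333333² = 0.22222222
Var(Z) = 0.32*0.22222222 - (0.4*0.33333333)²
= 0.071111111 - 0.017777778 = 0.053333333

0.053333333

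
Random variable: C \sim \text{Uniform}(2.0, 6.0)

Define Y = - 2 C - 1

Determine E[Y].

For Y = -2C - 1:
E[Y] = -2 * E[C] - 1
E[C] = (2 + 6)/2 = 4
E[Y] = -2 * 4 - 1 = -9

-9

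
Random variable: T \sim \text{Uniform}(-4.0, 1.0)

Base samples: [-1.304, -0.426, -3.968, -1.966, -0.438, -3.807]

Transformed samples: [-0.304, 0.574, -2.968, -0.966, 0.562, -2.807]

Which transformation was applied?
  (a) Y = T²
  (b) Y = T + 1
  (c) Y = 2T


Checking option (b) Y = T + 1:
  T = -1.304 -> Y = -0.304 ✓
  T = -0.426 -> Y = 0.574 ✓
  T = -3.968 -> Y = -2.968 ✓
All samples match this transformation.

(b) T + 1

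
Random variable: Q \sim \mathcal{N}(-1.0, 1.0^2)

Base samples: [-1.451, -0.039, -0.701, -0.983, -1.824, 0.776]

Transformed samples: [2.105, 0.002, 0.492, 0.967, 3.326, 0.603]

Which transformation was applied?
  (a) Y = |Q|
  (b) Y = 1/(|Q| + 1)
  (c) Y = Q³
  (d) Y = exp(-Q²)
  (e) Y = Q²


Checking option (e) Y = Q²:
  Q = -1.451 -> Y = 2.105 ✓
  Q = -0.039 -> Y = 0.002 ✓
  Q = -0.701 -> Y = 0.492 ✓
All samples match this transformation.

(e) Q²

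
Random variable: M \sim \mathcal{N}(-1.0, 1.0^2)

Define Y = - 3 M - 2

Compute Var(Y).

For Y = aM + b: Var(Y) = a² * Var(M)
Var(M) = 1.0^2 = 1
Var(Y) = (-3)² * 1 = 9 * 1 = 9

9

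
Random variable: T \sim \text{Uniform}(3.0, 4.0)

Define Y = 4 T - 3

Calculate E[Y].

For Y = 4T - 3:
E[Y] = 4 * E[T] - 3
E[T] = (3 + 4)/2 = 3.5
E[Y] = 4 * 3.5 - 3 = 11

11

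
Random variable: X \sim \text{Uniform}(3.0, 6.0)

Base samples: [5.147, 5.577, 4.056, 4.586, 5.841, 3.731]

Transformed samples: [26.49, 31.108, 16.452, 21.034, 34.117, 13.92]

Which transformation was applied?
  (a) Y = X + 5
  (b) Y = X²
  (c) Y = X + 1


Checking option (b) Y = X²:
  X = 5.147 -> Y = 26.49 ✓
  X = 5.577 -> Y = 31.108 ✓
  X = 4.056 -> Y = 16.452 ✓
All samples match this transformation.

(b) X²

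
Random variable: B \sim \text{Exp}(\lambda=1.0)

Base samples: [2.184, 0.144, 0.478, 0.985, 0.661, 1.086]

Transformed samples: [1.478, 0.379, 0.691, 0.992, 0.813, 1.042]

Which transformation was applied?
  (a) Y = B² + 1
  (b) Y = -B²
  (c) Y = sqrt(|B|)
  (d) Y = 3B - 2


Checking option (c) Y = sqrt(|B|):
  B = 2.184 -> Y = 1.478 ✓
  B = 0.144 -> Y = 0.379 ✓
  B = 0.478 -> Y = 0.691 ✓
All samples match this transformation.

(c) sqrt(|B|)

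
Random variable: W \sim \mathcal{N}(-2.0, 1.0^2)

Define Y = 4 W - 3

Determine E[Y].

For Y = 4W - 3:
E[Y] = 4 * E[W] - 3
E[W] = -2.0 = -2
E[Y] = 4 * (-2) - 3 = -11

-11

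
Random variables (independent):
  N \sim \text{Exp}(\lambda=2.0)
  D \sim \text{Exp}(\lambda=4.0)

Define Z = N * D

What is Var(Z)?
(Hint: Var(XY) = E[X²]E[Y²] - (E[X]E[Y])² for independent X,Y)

Var(XY) = E[X²]E[Y²] - (E[X]E[Y])²
E[N] = 0.5, Var(N) = 0.25
E[D] = 0.25, Var(D) = 0.0625
E[N²] = 0.25 + 0.5² = 0.5
E[D²] = 0.0625 + 0.25² = 0.125
Var(Z) = 0.5*0.125 - (0.5*0.25)²
= 0.0625 - 0.015625 = 0.046875

0.046875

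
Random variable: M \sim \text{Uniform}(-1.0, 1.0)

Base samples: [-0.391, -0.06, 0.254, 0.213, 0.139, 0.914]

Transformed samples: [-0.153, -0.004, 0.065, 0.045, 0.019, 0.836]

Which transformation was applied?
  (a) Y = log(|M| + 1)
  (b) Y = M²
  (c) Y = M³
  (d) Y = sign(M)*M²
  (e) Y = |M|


Checking option (d) Y = sign(M)*M²:
  M = -0.391 -> Y = -0.153 ✓
  M = -0.06 -> Y = -0.004 ✓
  M = 0.254 -> Y = 0.065 ✓
All samples match this transformation.

(d) sign(M)*M²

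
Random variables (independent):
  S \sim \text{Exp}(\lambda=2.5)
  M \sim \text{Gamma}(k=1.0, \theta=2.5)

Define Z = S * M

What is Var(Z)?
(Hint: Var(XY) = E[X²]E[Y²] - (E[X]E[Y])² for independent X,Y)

Var(XY) = E[X²]E[Y²] - (E[X]E[Y])²
E[S] = 0.4, Var(S) = 0.16
E[M] = 2.5, Var(M) = 6.25
E[S²] = 0.16 + 0.4² = 0.32
E[M²] = 6.25 + 2.5² = 12.5
Var(Z) = 0.32*12.5 - (0.4*2.5)²
= 4 - 1 = 3

3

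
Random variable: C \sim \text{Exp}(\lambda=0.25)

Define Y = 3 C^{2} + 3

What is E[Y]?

E[Y] = 3*E[C²] + 3
E[C] = 4
E[C²] = Var(C) + (E[C])² = 16 + 16 = 32
E[Y] = 3*32 + 3 = 99

99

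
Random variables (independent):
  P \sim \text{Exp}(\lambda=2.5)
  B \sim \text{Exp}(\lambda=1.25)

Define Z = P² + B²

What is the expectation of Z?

E[Z] = E[P²] + E[B²]
E[P²] = Var(P) + E[P]² = 0.16 + 0.16 = 0.32
E[B²] = Var(B) + E[B]² = 0.64 + 0.64 = 1.28
E[Z] = 0.32 + 1.28 = 1.6

1.6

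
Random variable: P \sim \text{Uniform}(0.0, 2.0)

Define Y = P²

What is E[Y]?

Using E[X²] = Var(X) + (E[X])²:
E[P] = 1
Var(P) = (2 - 0)^2/12 = 0.33333333
E[P²] = 0.33333333 + 1² = 0.33333333 + 1 = 1.3333333

1.3333333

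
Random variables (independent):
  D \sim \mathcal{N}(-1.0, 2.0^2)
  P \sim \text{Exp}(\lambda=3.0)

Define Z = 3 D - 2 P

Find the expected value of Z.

E[Z] = 3*E[D] - 2*E[P]
E[D] = -1
E[P] = 0.33333333
E[Z] = 3*(-1) - 2*0.33333333 = -3.6666667

-3.6666667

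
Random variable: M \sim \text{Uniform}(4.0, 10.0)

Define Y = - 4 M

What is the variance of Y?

For Y = aM + b: Var(Y) = a² * Var(M)
Var(M) = (10 - 4)^2/12 = 3
Var(Y) = (-4)² * 3 = 16 * 3 = 48

48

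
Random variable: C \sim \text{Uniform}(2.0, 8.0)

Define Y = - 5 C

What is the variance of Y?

For Y = aC + b: Var(Y) = a² * Var(C)
Var(C) = (8 - 2)^2/12 = 3
Var(Y) = (-5)² * 3 = 25 * 3 = 75

75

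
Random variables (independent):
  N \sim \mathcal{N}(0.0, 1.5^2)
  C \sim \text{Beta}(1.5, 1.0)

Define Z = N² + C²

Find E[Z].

E[Z] = E[N²] + E[C²]
E[N²] = Var(N) + E[N]² = 2.25 + 0 = 2.25
E[C²] = Var(C) + E[C]² = 0.068571429 + 0.36 = 0.42857143
E[Z] = 2.25 + 0.42857143 = 2.6785714

2.6785714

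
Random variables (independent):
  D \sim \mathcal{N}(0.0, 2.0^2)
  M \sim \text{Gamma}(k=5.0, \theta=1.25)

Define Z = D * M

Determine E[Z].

For independent RVs: E[XY] = E[X]*E[Y]
E[D] = 0
E[M] = 6.25
E[Z] = 0 * 6.25 = 0

0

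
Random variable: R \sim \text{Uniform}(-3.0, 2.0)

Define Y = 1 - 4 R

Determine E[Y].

For Y = -4R + 1:
E[Y] = -4 * E[R] + 1
E[R] = (-3 + 2)/2 = -0.5
E[Y] = -4 * (-0.5) + 1 = 3

3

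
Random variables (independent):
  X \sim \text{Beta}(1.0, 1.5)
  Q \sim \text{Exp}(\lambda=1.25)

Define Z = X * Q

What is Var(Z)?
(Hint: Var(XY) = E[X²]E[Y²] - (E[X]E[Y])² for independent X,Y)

Var(XY) = E[X²]E[Y²] - (E[X]E[Y])²
E[X] = 0.4, Var(X) = 0.068571429
E[Q] = 0.8, Var(Q) = 0.64
E[X²] = 0.068571429 + 0.4² = 0.22857143
E[Q²] = 0.64 + 0.8² = 1.28
Var(Z) = 0.22857143*1.28 - (0.4*0.8)²
= 0.29257143 - 0.1024 = 0.19017143

0.19017143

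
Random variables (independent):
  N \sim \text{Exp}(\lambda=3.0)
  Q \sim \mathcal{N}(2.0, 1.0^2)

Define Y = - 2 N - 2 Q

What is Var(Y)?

For independent RVs: Var(aX + bY) = a²Var(X) + b²Var(Y)
Var(N) = 0.11111111
Var(Q) = 1
Var(Y) = (-2)²*0.11111111 + (-2)²*1
= 4*0.11111111 + 4*1 = 4.4444444

4.4444444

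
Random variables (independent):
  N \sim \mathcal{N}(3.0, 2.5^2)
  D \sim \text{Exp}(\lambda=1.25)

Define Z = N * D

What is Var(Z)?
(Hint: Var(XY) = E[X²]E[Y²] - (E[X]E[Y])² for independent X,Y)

Var(XY) = E[X²]E[Y²] - (E[X]E[Y])²
E[N] = 3, Var(N) = 6.25
E[D] = 0.8, Var(D) = 0.64
E[N²] = 6.25 + 3² = 15.25
E[D²] = 0.64 + 0.8² = 1.28
Var(Z) = 15.25*1.28 - (3*0.8)²
= 19.52 - 5.76 = 13.76

13.76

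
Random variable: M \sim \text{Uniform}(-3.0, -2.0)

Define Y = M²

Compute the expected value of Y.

Using E[X²] = Var(X) + (E[X])²:
E[M] = -2.5
Var(M) = (-2 + 3)^2/12 = 0.083333333
E[M²] = 0.083333333 + (-2.5)² = 0.083333333 + 6.25 = 6.3333333

6.3333333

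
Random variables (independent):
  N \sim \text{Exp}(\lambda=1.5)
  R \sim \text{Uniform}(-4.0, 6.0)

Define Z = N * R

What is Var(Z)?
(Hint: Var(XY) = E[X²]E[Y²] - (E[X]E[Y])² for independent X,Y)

Var(XY) = E[X²]E[Y²] - (E[X]E[Y])²
E[N] = 0.66666667, Var(N) = 0.44444444
E[R] = 1, Var(R) = 8.3333333
E[N²] = 0.44444444 + 0.66666667² = 0.88888889
E[R²] = 8.3333333 + 1² = 9.3333333
Var(Z) = 0.88888889*9.3333333 - (0.66666667*1)²
= 8.2962963 - 0.44444444 = 7.8518519

7.8518519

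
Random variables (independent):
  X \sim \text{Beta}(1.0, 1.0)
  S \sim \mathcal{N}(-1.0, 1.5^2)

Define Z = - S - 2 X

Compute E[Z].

E[Z] = -2*E[X] - 1*E[S]
E[X] = 0.5
E[S] = -1
E[Z] = -2*0.5 - 1*(-1) = 0

0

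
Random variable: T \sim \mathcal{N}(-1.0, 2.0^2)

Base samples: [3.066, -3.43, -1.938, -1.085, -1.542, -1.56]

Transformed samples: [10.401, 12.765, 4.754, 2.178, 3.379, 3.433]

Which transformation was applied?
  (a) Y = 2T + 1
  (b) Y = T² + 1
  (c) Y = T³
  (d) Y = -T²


Checking option (b) Y = T² + 1:
  T = 3.066 -> Y = 10.401 ✓
  T = -3.43 -> Y = 12.765 ✓
  T = -1.938 -> Y = 4.754 ✓
All samples match this transformation.

(b) T² + 1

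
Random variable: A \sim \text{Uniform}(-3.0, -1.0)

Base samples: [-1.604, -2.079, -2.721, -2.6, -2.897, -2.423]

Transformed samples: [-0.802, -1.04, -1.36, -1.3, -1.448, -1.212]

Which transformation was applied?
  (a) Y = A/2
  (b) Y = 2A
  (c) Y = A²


Checking option (a) Y = A/2:
  A = -1.604 -> Y = -0.802 ✓
  A = -2.079 -> Y = -1.04 ✓
  A = -2.721 -> Y = -1.36 ✓
All samples match this transformation.

(a) A/2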